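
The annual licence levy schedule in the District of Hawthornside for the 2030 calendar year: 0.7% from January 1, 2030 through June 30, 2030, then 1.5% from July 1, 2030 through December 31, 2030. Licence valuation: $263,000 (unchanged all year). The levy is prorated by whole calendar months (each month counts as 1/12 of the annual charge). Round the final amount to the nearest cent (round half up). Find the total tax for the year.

$2,893.00

January 1 – June 30, 2030: 6 months at 0.7% → $263,000 × 0.7% × 6/12 = $920.5000
July 1 – December 31, 2030: 6 months at 1.5% → $263,000 × 1.5% × 6/12 = $1,972.5000
Total = $2,893.0000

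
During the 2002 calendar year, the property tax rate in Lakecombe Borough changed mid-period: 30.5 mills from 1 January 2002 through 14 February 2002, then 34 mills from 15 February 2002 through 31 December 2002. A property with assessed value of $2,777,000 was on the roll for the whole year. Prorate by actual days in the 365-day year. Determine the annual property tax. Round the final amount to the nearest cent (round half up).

$93,219.71

1 January – 14 February 2002: 45 days at 30.5 mills → $2,777,000 × 3.05% × 45/365 = $10,442.2808
15 February – 31 December 2002: 320 days at 34 mills → $2,777,000 × 3.4% × 320/365 = $82,777.4247
Total = $93,219.7055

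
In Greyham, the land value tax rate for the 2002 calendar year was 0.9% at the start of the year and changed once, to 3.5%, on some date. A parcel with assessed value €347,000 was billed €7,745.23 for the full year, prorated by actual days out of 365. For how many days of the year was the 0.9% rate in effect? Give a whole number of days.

Let d = days at the first rate; then 365 − d days at the second rate.
€347,000 × [0.9%·d + 3.5%·(365−d)] / 365 = €7,745.23
Solving gives d = 178, so the new rate took effect on 28 Jun 2002.

178 days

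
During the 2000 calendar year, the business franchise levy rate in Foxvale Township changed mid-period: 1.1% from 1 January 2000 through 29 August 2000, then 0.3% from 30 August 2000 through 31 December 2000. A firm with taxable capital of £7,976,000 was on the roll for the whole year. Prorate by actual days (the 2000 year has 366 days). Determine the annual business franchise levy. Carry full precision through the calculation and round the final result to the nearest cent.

£66,117.99

1 January – 29 August 2000: 242 days at 1.1% → £7,976,000 × 1.1% × 242/366 = £58,011.2350
30 August – 31 December 2000: 124 days at 0.3% → £7,976,000 × 0.3% × 124/366 = £8,106.7541
Total = £66,117.9891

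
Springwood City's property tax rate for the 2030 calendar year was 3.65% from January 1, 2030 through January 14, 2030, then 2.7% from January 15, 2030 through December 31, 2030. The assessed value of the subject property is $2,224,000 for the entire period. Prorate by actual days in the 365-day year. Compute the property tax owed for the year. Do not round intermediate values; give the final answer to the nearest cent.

January 1 – January 14, 2030: 14 days at 3.65% → $2,224,000 × 3.65% × 14/365 = $3,113.6000
January 15 – December 31, 2030: 351 days at 2.7% → $2,224,000 × 2.7% × 351/365 = $57,744.7890
Total = $60,858.3890

$60,858.39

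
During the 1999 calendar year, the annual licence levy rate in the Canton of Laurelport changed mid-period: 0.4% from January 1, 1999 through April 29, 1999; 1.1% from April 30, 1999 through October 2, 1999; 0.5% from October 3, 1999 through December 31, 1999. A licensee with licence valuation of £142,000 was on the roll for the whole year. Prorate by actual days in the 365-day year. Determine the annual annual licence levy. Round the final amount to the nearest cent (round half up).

£1,027.85

January 1 – April 29, 1999: 119 days at 0.4% → £142,000 × 0.4% × 119/365 = £185.1836
April 30 – October 2, 1999: 156 days at 1.1% → £142,000 × 1.1% × 156/365 = £667.5945
October 3 – December 31, 1999: 90 days at 0.5% → £142,000 × 0.5% × 90/365 = £175.0685
Total = £1,027.8466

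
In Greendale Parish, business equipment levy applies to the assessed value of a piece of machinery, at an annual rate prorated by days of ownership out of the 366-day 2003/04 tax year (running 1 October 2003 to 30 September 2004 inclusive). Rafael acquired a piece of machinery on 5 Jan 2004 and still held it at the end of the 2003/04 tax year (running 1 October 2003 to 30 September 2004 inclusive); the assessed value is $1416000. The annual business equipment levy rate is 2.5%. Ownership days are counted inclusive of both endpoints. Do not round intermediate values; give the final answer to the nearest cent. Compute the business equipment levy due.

$26114.75

Days held (5 Jan – 30 Sep 2004): 270 out of 366
Tax = $1416000 × 2.5% × 270/366 = $26114.7541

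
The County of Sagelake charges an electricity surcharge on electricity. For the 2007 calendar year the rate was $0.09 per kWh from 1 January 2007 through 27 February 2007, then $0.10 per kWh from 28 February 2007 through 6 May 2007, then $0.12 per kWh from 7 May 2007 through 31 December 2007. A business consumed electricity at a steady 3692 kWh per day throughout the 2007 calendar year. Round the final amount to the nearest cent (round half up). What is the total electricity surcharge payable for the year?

1 January – 27 February 2007: 58 days × 3692 kWh/day = 214,136 kWh at $0.09/kWh → $19,272.24
28 February – 6 May 2007: 68 days × 3692 kWh/day = 251,056 kWh at $0.10/kWh → $25,105.60
7 May – 31 December 2007: 239 days × 3692 kWh/day = 882,388 kWh at $0.12/kWh → $105,886.56

$150,264.40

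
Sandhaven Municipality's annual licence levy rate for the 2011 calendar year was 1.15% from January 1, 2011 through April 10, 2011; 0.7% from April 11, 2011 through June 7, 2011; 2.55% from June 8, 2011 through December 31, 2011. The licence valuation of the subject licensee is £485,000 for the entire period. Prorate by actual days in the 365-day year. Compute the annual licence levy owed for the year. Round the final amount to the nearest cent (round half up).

January 1 – April 10, 2011: 100 days at 1.15% → £485,000 × 1.15% × 100/365 = £1,528.0822
April 11 – June 7, 2011: 58 days at 0.7% → £485,000 × 0.7% × 58/365 = £539.4795
June 8 – December 31, 2011: 207 days at 2.55% → £485,000 × 2.55% × 207/365 = £7,013.8973
Total = £9,081.4589

£9,081.46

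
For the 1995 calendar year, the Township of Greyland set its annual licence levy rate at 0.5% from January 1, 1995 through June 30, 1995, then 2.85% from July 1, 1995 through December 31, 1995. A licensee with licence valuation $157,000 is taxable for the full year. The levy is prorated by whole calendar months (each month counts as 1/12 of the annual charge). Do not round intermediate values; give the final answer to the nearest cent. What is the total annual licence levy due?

January 1 – June 30, 1995: 6 months at 0.5% → $157,000 × 0.5% × 6/12 = $392.5000
July 1 – December 31, 1995: 6 months at 2.85% → $157,000 × 2.85% × 6/12 = $2,237.2500
Total = $2,629.7500

$2,629.75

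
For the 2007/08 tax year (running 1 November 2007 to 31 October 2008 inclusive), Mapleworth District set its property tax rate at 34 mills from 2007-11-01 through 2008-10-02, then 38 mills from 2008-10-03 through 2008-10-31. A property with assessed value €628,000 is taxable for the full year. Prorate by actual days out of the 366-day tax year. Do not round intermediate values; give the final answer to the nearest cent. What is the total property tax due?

2007-11-01 to 2008-10-02: 337 days at 34 mills → €628,000 × 3.4% × 337/366 = €19,660.1749
2008-10-03 to 2008-10-31: 29 days at 38 mills → €628,000 × 3.8% × 29/366 = €1,890.8634
Total = €21,551.0383

€21,551.04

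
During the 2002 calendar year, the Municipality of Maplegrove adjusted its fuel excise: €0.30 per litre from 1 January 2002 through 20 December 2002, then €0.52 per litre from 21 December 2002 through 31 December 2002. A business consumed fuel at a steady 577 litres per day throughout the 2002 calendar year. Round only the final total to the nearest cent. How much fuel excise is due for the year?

1 January – 20 December 2002: 354 days × 577 litres/day = 204,258 litres at €0.30/litre → €61277.40
21 December – 31 December 2002: 11 days × 577 litres/day = 6,347 litres at €0.52/litre → €3300.44

€64577.84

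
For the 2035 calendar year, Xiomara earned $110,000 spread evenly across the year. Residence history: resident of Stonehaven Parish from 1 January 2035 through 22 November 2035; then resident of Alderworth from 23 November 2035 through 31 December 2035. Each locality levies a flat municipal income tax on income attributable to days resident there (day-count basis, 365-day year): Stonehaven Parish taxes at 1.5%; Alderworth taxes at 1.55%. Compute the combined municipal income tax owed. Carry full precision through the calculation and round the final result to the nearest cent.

$1,655.88

Stonehaven Parish, 1 January – 22 November 2035: 326 days → $110,000 × 1.5% × 326/365 = $1,473.6986
Alderworth, 23 November – 31 December 2035: 39 days → $110,000 × 1.55% × 39/365 = $182.1781
Total = $1,655.8767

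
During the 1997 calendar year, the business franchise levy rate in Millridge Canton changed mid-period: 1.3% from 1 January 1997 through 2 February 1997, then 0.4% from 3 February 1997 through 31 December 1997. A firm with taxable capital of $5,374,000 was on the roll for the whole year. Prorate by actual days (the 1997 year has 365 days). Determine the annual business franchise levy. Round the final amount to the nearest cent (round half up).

$25,868.82

1 January – 2 February 1997: 33 days at 1.3% → $5,374,000 × 1.3% × 33/365 = $6,316.2904
3 February – 31 December 1997: 332 days at 0.4% → $5,374,000 × 0.4% × 332/365 = $19,552.5260
Total = $25,868.8164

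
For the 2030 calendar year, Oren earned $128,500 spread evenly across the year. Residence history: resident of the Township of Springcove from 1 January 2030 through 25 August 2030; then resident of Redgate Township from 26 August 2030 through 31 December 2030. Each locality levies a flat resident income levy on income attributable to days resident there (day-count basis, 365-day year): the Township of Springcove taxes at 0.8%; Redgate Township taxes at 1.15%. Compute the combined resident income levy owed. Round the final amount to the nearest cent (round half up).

The Township of Springcove, 1 January – 25 August 2030: 237 days → $128,500 × 0.8% × 237/365 = $667.4959
Redgate Township, 26 August – 31 December 2030: 128 days → $128,500 × 1.15% × 128/365 = $518.2247
Total = $1,185.7205

$1,185.72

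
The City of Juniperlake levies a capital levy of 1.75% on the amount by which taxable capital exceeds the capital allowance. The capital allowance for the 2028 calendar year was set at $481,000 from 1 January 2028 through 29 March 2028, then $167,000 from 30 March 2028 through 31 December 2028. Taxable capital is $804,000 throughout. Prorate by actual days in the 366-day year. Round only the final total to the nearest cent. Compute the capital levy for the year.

1 January – 29 March 2028: 89 days, exemption $481,000 → ($804,000 − $481,000) × 1.75% × 89/366 = $1,374.5150
30 March – 31 December 2028: 277 days, exemption $167,000 → ($804,000 − $167,000) × 1.75% × 277/366 = $8,436.7691
Total = $9,811.2842

$9,811.28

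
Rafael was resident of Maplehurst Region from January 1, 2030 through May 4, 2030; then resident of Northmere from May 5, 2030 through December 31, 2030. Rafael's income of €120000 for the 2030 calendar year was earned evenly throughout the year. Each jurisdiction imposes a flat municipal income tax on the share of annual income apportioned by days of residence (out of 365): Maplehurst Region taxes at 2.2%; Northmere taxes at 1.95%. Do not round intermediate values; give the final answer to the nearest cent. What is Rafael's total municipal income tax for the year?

€2441.92

Maplehurst Region, January 1 – May 4, 2030: 124 days → €120000 × 2.2% × 124/365 = €896.8767
Northmere, May 5 – December 31, 2030: 241 days → €120000 × 1.95% × 241/365 = €1545.0411
Total = €2441.9178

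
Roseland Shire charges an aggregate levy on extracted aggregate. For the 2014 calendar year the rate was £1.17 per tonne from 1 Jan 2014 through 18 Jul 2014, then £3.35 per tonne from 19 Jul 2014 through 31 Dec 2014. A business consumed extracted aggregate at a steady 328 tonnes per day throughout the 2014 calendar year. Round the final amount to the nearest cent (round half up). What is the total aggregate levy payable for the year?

£258,769.04

1 Jan – 18 Jul 2014: 199 days × 328 tonnes/day = 65,272 tonnes at £1.17/tonne → £76,368.24
19 Jul – 31 Dec 2014: 166 days × 328 tonnes/day = 54,448 tonnes at £3.35/tonne → £182,400.80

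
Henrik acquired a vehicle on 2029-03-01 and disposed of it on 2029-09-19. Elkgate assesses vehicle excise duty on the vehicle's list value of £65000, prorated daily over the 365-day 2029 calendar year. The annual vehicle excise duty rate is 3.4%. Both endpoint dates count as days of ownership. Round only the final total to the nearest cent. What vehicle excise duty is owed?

£1229.12

Days held (2029-03-01 to 2029-09-19): 203 out of 365
Tax = £65000 × 3.4% × 203/365 = £1229.1233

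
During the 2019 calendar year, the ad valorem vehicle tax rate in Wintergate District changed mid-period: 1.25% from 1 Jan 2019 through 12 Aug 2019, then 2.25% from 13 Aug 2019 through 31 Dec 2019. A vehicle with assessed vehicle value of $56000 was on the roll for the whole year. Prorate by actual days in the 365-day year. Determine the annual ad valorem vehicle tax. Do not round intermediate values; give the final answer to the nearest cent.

$916.33

1 Jan – 12 Aug 2019: 224 days at 1.25% → $56000 × 1.25% × 224/365 = $429.5890
13 Aug – 31 Dec 2019: 141 days at 2.25% → $56000 × 2.25% × 141/365 = $486.7397
Total = $916.3288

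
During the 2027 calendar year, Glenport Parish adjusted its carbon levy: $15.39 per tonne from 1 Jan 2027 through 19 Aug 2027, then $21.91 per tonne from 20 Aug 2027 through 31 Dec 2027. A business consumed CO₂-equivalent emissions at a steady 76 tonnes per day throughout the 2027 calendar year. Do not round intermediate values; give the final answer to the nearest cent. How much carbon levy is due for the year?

$493318.28

1 Jan – 19 Aug 2027: 231 days × 76 tonnes/day = 17,556 tonnes at $15.39/tonne → $270186.84
20 Aug – 31 Dec 2027: 134 days × 76 tonnes/day = 10,184 tonnes at $21.91/tonne → $223131.44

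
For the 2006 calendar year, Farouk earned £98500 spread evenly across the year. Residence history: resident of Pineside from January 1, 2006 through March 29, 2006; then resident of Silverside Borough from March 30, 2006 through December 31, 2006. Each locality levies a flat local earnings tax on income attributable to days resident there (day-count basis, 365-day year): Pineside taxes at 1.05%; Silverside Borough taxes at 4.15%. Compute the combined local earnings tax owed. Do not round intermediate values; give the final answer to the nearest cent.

£3351.56

Pineside, January 1 – March 29, 2006: 88 days → £98500 × 1.05% × 88/365 = £249.3534
Silverside Borough, March 30 – December 31, 2006: 277 days → £98500 × 4.15% × 277/365 = £3102.2103
Total = £3351.5637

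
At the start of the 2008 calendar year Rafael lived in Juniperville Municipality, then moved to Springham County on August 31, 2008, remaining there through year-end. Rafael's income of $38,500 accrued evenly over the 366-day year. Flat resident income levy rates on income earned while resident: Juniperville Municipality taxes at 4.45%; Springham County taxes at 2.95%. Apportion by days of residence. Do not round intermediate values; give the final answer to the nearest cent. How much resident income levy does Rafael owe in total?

Juniperville Municipality, January 1 – August 30, 2008: 243 days → $38,500 × 4.45% × 243/366 = $1,137.4857
Springham County, August 31 – December 31, 2008: 123 days → $38,500 × 2.95% × 123/366 = $381.6865
Total = $1,519.1721

$1,519.17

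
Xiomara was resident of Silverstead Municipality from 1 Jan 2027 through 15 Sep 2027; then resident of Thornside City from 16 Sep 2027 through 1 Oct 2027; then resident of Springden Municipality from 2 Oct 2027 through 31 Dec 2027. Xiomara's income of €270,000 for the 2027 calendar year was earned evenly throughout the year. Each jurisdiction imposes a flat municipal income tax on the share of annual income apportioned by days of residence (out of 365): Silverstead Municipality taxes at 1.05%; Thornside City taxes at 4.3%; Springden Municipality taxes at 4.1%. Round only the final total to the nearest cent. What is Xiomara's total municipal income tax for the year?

€5,272.77

Silverstead Municipality, 1 Jan – 15 Sep 2027: 258 days → €270,000 × 1.05% × 258/365 = €2,003.9178
Thornside City, 16 Sep – 1 Oct 2027: 16 days → €270,000 × 4.3% × 16/365 = €508.9315
Springden Municipality, 2 Oct – 31 Dec 2027: 91 days → €270,000 × 4.1% × 91/365 = €2,759.9178
Total = €5,272.7671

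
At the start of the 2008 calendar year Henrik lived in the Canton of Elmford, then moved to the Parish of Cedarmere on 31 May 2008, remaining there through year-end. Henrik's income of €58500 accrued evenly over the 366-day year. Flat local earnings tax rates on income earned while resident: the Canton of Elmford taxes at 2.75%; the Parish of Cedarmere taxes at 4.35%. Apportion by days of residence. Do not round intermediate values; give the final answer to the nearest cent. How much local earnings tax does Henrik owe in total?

The Canton of Elmford, 1 Jan – 30 May 2008: 151 days → €58500 × 2.75% × 151/366 = €663.7193
The Parish of Cedarmere, 31 May – 31 Dec 2008: 215 days → €58500 × 4.35% × 215/366 = €1494.8668
Total = €2158.5861

€2158.59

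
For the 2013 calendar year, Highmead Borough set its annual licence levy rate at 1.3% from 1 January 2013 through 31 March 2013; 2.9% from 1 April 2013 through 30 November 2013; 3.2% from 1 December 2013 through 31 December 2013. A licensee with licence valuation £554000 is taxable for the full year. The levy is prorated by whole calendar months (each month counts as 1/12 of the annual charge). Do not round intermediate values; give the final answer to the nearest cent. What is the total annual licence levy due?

£13988.50

1 January – 31 March 2013: 3 months at 1.3% → £554000 × 1.3% × 3/12 = £1800.5000
1 April – 30 November 2013: 8 months at 2.9% → £554000 × 2.9% × 8/12 = £10710.6667
1 December – 31 December 2013: 1 month at 3.2% → £554000 × 3.2% × 1/12 = £1477.3333
Total = £13988.5000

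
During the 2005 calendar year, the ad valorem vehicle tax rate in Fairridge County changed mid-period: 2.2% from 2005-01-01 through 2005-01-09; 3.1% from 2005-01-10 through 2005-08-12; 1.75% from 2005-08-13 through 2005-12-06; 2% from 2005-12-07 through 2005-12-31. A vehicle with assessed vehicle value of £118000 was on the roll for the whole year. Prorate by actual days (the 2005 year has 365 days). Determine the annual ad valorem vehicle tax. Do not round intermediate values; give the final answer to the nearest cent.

£3036.64

2005-01-01 to 2005-01-09: 9 days at 2.2% → £118000 × 2.2% × 9/365 = £64.0110
2005-01-10 to 2005-08-12: 215 days at 3.1% → £118000 × 3.1% × 215/365 = £2154.7123
2005-08-13 to 2005-12-06: 116 days at 1.75% → £118000 × 1.75% × 116/365 = £656.2740
2005-12-07 to 2005-12-31: 25 days at 2% → £118000 × 2% × 25/365 = £161.6438
Total = £3036.6411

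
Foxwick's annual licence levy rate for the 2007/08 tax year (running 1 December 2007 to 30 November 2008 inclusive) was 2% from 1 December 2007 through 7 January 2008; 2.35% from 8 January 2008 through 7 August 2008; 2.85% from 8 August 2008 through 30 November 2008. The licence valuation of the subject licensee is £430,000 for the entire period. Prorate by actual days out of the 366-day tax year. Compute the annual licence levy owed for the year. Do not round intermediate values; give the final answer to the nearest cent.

1 December 2007 – 7 January 2008: 38 days at 2% → £430,000 × 2% × 38/366 = £892.8962
8 January – 7 August 2008: 213 days at 2.35% → £430,000 × 2.35% × 213/366 = £5,880.7787
8 August – 30 November 2008: 115 days at 2.85% → £430,000 × 2.85% × 115/366 = £3,850.6148
Total = £10,624.2896

£10,624.29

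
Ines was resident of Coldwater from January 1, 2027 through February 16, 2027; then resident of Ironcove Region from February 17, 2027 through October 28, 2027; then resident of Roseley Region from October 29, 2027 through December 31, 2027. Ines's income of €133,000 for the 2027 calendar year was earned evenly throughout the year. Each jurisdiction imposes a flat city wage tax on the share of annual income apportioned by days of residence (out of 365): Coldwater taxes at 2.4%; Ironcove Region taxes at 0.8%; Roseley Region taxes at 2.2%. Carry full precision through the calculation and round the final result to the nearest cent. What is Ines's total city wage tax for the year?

Coldwater, January 1 – February 16, 2027: 47 days → €133,000 × 2.4% × 47/365 = €411.0247
Ironcove Region, February 17 – October 28, 2027: 254 days → €133,000 × 0.8% × 254/365 = €740.4274
Roseley Region, October 29 – December 31, 2027: 64 days → €133,000 × 2.2% × 64/365 = €513.0521
Total = €1,664.5041

€1,664.50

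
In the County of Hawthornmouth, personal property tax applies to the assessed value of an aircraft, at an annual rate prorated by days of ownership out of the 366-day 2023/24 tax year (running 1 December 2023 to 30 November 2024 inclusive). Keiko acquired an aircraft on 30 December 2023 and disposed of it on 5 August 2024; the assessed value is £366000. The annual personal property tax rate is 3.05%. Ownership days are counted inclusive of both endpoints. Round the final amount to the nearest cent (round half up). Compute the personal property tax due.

£6710.00

Days held (30 December 2023 – 5 August 2024): 220 out of 366
Tax = £366000 × 3.05% × 220/366 = £6710.0000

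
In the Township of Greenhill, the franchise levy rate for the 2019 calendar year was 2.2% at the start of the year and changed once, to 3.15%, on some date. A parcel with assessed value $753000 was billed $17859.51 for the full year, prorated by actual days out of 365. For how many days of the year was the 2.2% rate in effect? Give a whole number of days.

Let d = days at the first rate; then 365 − d days at the second rate.
$753000 × [2.2%·d + 3.15%·(365−d)] / 365 = $17859.51
Solving gives d = 299, so the new rate took effect on October 27, 2019.

299 days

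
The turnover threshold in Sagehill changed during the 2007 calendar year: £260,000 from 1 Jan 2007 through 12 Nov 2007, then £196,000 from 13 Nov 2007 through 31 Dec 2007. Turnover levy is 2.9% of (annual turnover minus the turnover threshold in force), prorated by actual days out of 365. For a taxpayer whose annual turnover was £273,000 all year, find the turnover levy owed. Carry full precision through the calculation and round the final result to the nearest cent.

£626.16

1 Jan – 12 Nov 2007: 316 days, exemption £260,000 → (£273,000 − £260,000) × 2.9% × 316/365 = £326.3890
13 Nov – 31 Dec 2007: 49 days, exemption £196,000 → (£273,000 − £196,000) × 2.9% × 49/365 = £299.7726
Total = £626.1616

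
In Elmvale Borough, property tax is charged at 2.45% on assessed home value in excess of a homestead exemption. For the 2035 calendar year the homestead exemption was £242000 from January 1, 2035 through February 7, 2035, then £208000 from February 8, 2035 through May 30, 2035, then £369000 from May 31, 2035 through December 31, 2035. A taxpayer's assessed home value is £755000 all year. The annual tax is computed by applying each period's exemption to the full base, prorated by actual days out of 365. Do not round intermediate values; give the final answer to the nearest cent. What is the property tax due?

January 1 – February 7, 2035: 38 days, exemption £242000 → (£755000 − £242000) × 2.45% × 38/365 = £1308.5014
February 8 – May 30, 2035: 112 days, exemption £208000 → (£755000 − £208000) × 2.45% × 112/365 = £4112.2411
May 31 – December 31, 2035: 215 days, exemption £369000 → (£755000 − £369000) × 2.45% × 215/365 = £5570.5616
Total = £10991.3041

£10991.30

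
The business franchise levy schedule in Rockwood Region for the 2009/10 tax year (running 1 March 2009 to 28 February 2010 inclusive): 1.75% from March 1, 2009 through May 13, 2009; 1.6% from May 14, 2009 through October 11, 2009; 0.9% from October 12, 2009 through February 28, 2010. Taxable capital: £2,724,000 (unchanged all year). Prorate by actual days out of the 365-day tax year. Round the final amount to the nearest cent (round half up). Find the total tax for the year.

£37,098.64

March 1 – May 13, 2009: 74 days at 1.75% → £2,724,000 × 1.75% × 74/365 = £9,664.6027
May 14 – October 11, 2009: 151 days at 1.6% → £2,724,000 × 1.6% × 151/365 = £18,030.6411
October 12, 2009 – February 28, 2010: 140 days at 0.9% → £2,724,000 × 0.9% × 140/365 = £9,403.3973
Total = £37,098.6411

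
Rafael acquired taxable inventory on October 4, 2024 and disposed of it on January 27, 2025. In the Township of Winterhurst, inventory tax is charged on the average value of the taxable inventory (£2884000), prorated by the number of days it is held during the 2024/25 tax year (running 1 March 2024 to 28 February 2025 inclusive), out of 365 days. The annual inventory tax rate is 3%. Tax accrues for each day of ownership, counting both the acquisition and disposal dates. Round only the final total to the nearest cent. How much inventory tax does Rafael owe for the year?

£27496.77

Days held (October 4, 2024 – January 27, 2025): 116 out of 365
Tax = £2884000 × 3% × 116/365 = £27496.7671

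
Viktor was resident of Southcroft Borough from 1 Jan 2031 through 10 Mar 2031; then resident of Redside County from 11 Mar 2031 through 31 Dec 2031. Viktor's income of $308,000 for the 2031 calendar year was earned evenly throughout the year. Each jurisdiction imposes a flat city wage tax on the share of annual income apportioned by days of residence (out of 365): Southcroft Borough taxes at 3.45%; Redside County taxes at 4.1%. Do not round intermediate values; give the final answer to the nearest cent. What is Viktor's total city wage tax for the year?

Southcroft Borough, 1 Jan – 10 Mar 2031: 69 days → $308,000 × 3.45% × 69/365 = $2,008.7507
Redside County, 11 Mar – 31 Dec 2031: 296 days → $308,000 × 4.1% × 296/365 = $10,240.7890
Total = $12,249.5397

$12,249.54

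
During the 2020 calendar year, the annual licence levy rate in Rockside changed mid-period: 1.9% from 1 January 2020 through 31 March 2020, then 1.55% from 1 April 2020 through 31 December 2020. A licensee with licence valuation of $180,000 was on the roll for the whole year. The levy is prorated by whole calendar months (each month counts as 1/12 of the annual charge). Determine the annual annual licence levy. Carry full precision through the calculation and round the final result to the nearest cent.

1 January – 31 March 2020: 3 months at 1.9% → $180,000 × 1.9% × 3/12 = $855.0000
1 April – 31 December 2020: 9 months at 1.55% → $180,000 × 1.55% × 9/12 = $2,092.5000
Total = $2,947.5000

$2,947.50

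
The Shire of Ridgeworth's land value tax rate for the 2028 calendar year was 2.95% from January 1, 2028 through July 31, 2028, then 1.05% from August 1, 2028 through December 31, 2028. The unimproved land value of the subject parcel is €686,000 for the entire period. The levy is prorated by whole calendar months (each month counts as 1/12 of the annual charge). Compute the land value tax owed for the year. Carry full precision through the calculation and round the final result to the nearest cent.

€14,806.17

January 1 – July 31, 2028: 7 months at 2.95% → €686,000 × 2.95% × 7/12 = €11,804.9167
August 1 – December 31, 2028: 5 months at 1.05% → €686,000 × 1.05% × 5/12 = €3,001.2500
Total = €14,806.1667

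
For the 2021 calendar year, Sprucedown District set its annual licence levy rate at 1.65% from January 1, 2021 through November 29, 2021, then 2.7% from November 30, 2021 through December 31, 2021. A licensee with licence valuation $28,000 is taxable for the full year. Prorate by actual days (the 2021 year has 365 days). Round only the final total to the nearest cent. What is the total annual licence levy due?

January 1 – November 29, 2021: 333 days at 1.65% → $28,000 × 1.65% × 333/365 = $421.4959
November 30 – December 31, 2021: 32 days at 2.7% → $28,000 × 2.7% × 32/365 = $66.2795
Total = $487.7753

$487.78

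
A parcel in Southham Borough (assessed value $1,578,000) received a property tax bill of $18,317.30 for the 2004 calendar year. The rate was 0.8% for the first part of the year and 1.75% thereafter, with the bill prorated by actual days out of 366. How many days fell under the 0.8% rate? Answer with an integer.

227 days

Let d = days at the first rate; then 366 − d days at the second rate.
$1,578,000 × [0.8%·d + 1.75%·(366−d)] / 366 = $18,317.30
Solving gives d = 227, so the new rate took effect on August 15, 2004.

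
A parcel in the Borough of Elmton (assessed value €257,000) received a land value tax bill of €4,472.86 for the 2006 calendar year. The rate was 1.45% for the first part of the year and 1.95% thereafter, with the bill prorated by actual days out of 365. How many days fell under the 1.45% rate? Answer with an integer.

Let d = days at the first rate; then 365 − d days at the second rate.
€257,000 × [1.45%·d + 1.95%·(365−d)] / 365 = €4,472.86
Solving gives d = 153, so the new rate took effect on June 3, 2006.

153 days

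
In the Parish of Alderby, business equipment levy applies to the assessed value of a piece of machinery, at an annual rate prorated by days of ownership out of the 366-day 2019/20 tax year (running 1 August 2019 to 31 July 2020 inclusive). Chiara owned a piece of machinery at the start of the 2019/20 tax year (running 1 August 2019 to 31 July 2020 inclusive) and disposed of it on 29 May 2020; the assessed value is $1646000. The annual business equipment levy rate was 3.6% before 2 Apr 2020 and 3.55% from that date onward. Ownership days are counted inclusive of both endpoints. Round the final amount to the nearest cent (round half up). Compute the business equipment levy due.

1 Aug 2019 – 1 Apr 2020: 245 days at 3.6% → $1646000 × 3.6% × 245/366 = $39665.9016
2 Apr – 29 May 2020: 58 days at 3.55% → $1646000 × 3.55% × 58/366 = $9259.8743
Total = $48925.7760

$48925.78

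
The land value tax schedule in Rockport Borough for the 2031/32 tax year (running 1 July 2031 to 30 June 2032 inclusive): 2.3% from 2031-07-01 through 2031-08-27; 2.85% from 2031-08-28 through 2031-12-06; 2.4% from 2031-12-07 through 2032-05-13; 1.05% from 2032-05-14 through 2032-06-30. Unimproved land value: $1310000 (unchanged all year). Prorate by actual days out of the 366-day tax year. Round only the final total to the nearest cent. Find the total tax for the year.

2031-07-01 to 2031-08-27: 58 days at 2.3% → $1310000 × 2.3% × 58/366 = $4774.6995
2031-08-28 to 2031-12-06: 101 days at 2.85% → $1310000 × 2.85% × 101/366 = $10302.8279
2031-12-07 to 2032-05-13: 159 days at 2.4% → $1310000 × 2.4% × 159/366 = $13658.3607
2032-05-14 to 2032-06-30: 48 days at 1.05% → $1310000 × 1.05% × 48/366 = $1803.9344
Total = $30539.8224

$30539.82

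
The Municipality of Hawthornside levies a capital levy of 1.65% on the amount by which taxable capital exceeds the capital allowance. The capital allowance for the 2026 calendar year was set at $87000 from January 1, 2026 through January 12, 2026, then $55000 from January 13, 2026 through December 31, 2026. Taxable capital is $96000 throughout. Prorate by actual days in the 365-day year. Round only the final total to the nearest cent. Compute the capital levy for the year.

$659.14

January 1 – January 12, 2026: 12 days, exemption $87000 → ($96000 − $87000) × 1.65% × 12/365 = $4.8822
January 13 – December 31, 2026: 353 days, exemption $55000 → ($96000 − $55000) × 1.65% × 353/365 = $654.2589
Total = $659.1411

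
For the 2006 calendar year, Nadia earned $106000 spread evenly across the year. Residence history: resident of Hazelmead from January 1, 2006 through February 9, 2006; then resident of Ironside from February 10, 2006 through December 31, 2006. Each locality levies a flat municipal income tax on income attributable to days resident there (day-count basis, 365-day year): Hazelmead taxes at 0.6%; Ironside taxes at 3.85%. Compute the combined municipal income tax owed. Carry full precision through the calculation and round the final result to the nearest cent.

Hazelmead, January 1 – February 9, 2006: 40 days → $106000 × 0.6% × 40/365 = $69.6986
Ironside, February 10 – December 31, 2006: 325 days → $106000 × 3.85% × 325/365 = $3633.7671
Total = $3703.4658

$3703.47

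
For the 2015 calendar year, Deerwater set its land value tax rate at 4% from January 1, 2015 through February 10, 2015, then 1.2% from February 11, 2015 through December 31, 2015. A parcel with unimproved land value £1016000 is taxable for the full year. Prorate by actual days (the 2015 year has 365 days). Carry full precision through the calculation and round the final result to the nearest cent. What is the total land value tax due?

January 1 – February 10, 2015: 41 days at 4% → £1016000 × 4% × 41/365 = £4565.0411
February 11 – December 31, 2015: 324 days at 1.2% → £1016000 × 1.2% × 324/365 = £10822.4877
Total = £15387.5288

£15387.53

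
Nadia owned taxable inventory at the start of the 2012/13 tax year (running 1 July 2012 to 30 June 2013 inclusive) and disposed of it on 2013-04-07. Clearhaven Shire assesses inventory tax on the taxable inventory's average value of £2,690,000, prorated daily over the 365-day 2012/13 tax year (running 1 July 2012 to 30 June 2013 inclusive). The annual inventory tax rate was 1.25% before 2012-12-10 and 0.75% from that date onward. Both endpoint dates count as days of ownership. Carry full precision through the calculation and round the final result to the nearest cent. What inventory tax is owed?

£21,501.58

2012-07-01 to 2012-12-09: 162 days at 1.25% → £2,690,000 × 1.25% × 162/365 = £14,923.9726
2012-12-10 to 2013-04-07: 119 days at 0.75% → £2,690,000 × 0.75% × 119/365 = £6,577.6027
Total = £21,501.5753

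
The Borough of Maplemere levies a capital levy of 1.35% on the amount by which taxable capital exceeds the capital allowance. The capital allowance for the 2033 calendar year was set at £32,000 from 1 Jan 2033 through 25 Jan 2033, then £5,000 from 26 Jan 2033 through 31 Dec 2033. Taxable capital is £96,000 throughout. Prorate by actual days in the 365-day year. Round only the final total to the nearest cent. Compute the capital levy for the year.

£1,203.53

1 Jan – 25 Jan 2033: 25 days, exemption £32,000 → (£96,000 − £32,000) × 1.35% × 25/365 = £59.1781
26 Jan – 31 Dec 2033: 340 days, exemption £5,000 → (£96,000 − £5,000) × 1.35% × 340/365 = £1,144.3562
Total = £1,203.5342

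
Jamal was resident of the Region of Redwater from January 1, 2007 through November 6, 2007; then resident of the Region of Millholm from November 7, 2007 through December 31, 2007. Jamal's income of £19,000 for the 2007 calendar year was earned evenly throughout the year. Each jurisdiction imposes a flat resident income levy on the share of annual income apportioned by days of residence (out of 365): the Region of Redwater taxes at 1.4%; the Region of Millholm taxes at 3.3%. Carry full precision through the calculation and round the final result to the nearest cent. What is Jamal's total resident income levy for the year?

£320.40

The Region of Redwater, January 1 – November 6, 2007: 310 days → £19,000 × 1.4% × 310/365 = £225.9178
The Region of Millholm, November 7 – December 31, 2007: 55 days → £19,000 × 3.3% × 55/365 = £94.4795
Total = £320.3973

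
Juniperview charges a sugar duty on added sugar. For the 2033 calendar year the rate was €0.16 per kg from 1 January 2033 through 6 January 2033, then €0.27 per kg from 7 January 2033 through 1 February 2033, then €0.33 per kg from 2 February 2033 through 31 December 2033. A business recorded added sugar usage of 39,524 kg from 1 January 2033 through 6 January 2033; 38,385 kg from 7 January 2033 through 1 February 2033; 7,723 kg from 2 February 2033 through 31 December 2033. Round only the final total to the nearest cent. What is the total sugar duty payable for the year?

1 January – 6 January 2033: 39,524 kg at €0.16/kg → €6,323.84
7 January – 1 February 2033: 38,385 kg at €0.27/kg → €10,363.95
2 February – 31 December 2033: 7,723 kg at €0.33/kg → €2,548.59

€19,236.38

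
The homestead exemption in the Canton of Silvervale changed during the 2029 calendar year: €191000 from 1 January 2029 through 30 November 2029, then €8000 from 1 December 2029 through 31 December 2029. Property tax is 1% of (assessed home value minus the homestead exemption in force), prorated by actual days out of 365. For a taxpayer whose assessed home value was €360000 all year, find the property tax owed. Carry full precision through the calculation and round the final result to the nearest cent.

€1845.42

1 January – 30 November 2029: 334 days, exemption €191000 → (€360000 − €191000) × 1% × 334/365 = €1546.4658
1 December – 31 December 2029: 31 days, exemption €8000 → (€360000 − €8000) × 1% × 31/365 = €298.9589
Total = €1845.4247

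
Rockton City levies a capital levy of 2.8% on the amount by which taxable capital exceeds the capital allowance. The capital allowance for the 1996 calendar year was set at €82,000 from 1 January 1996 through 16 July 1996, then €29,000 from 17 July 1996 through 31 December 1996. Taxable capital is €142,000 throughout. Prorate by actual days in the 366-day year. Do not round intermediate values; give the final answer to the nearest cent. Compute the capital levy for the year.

1 January – 16 July 1996: 198 days, exemption €82,000 → (€142,000 − €82,000) × 2.8% × 198/366 = €908.8525
17 July – 31 December 1996: 168 days, exemption €29,000 → (€142,000 − €29,000) × 2.8% × 168/366 = €1,452.3279
Total = €2,361.1803

€2,361.18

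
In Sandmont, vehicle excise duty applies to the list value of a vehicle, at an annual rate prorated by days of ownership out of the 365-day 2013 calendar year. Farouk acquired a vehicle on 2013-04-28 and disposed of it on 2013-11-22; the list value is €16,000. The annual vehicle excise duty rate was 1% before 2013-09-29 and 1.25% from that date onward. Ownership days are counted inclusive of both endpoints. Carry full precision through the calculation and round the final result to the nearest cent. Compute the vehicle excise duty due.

2013-04-28 to 2013-09-28: 154 days at 1% → €16,000 × 1% × 154/365 = €67.5068
2013-09-29 to 2013-11-22: 55 days at 1.25% → €16,000 × 1.25% × 55/365 = €30.1370
Total = €97.6438

€97.64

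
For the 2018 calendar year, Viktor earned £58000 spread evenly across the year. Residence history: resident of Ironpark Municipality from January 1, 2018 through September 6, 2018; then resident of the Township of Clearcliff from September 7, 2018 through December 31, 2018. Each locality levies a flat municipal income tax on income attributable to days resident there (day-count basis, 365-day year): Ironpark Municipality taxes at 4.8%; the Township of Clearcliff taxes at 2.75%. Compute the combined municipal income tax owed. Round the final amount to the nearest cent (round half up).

Ironpark Municipality, January 1 – September 6, 2018: 249 days → £58000 × 4.8% × 249/365 = £1899.2219
The Township of Clearcliff, September 7 – December 31, 2018: 116 days → £58000 × 2.75% × 116/365 = £506.9041
Total = £2406.1260

£2406.13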